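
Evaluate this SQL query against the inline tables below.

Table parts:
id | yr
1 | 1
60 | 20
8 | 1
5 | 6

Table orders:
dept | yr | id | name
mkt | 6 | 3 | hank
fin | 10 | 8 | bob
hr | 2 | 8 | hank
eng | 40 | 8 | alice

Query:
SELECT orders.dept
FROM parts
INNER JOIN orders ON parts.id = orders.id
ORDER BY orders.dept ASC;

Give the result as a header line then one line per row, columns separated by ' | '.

After JOIN orders (3 rows):
parts.id | parts.yr | orders.dept | orders.yr | orders.id | orders.name
8 | 1 | fin | 10 | 8 | bob
8 | 1 | hr | 2 | 8 | hank
8 | 1 | eng | 40 | 8 | alice
After SELECT (3 rows):
orders.dept
fin
hr
eng
After ORDER BY (3 rows):
orders.dept
eng
fin
hr

== RESULT ==
orders.dept
eng
fin
hr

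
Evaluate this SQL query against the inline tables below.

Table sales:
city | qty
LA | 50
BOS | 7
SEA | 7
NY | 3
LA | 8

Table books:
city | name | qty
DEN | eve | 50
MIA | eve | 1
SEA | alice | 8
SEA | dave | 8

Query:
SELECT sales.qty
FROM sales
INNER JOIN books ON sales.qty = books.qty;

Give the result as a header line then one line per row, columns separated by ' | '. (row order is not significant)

After JOIN books (3 rows):
sales.city | sales.qty | books.city | books.name | books.qty
LA | 50 | DEN | eve | 50
LA | 8 | SEA | alice | 8
LA | 8 | SEA | dave | 8
After SELECT (3 rows):
sales.qty
50
8
8

== RESULT ==
sales.qty
50
8
8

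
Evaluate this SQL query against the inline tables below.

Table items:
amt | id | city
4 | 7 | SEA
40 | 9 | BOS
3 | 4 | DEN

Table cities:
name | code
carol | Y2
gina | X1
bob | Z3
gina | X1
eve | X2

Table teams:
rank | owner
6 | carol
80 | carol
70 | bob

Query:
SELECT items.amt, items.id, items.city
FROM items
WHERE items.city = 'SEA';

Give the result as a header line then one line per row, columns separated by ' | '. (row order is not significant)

== RESULT ==
items.amt | items.id | items.city
4 | 7 | SEA

Derivation:
After WHERE (1 rows):
items.amt | items.id | items.city
4 | 7 | SEA
After SELECT (1 rows):
items.amt | items.id | items.city
4 | 7 | SEA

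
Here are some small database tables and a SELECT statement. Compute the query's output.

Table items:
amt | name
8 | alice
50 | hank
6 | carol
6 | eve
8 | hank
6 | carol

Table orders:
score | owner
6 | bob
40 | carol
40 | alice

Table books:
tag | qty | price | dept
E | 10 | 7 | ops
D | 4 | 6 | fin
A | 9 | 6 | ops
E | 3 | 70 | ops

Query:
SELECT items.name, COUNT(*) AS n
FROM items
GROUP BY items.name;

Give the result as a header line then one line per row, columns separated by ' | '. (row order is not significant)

== RESULT ==
items.name | n
alice | 1
hank | 2
carol | 2
eve | 1

Derivation:
After GROUP BY (4 rows):
items.name | n
alice | 1
hank | 2
carol | 2
eve | 1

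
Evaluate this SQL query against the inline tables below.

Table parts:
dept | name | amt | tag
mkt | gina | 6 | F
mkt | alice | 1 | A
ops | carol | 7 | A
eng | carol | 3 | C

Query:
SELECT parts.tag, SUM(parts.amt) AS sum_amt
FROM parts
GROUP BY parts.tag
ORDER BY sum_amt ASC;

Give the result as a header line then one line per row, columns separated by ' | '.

After GROUP BY (3 rows):
parts.tag | sum_amt
F | 6
A | 8
C | 3
After ORDER BY (3 rows):
parts.tag | sum_amt
C | 3
F | 6
A | 8

== RESULT ==
parts.tag | sum_amt
C | 3
F | 6
A | 8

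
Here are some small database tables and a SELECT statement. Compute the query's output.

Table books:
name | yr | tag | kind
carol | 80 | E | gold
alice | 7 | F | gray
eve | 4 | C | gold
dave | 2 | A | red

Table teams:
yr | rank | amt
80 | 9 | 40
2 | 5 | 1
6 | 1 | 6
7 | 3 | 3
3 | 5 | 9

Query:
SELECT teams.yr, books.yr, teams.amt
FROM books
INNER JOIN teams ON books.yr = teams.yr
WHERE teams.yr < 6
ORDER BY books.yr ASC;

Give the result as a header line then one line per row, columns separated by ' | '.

After JOIN teams (3 rows):
books.name | books.yr | books.tag | books.kind | teams.yr | teams.rank | teams.amt
carol | 80 | E | gold | 80 | 9 | 40
alice | 7 | F | gray | 7 | 3 | 3
dave | 2 | A | red | 2 | 5 | 1
After WHERE (1 rows):
books.name | books.yr | books.tag | books.kind | teams.yr | teams.rank | teams.amt
dave | 2 | A | red | 2 | 5 | 1
After SELECT (1 rows):
teams.yr | books.yr | teams.amt
2 | 2 | 1
After ORDER BY (1 rows):
teams.yr | books.yr | teams.amt
2 | 2 | 1

== RESULT ==
teams.yr | books.yr | teams.amt
2 | 2 | 1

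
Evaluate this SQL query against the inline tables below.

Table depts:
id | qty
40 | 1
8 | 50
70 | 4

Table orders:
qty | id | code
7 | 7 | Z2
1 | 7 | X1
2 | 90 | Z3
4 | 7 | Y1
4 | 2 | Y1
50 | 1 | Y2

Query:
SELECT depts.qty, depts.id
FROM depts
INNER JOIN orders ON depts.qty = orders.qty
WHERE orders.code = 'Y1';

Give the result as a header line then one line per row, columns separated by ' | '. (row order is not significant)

== RESULT ==
depts.qty | depts.id
4 | 70
4 | 70

Derivation:
After JOIN orders (4 rows):
depts.id | depts.qty | orders.qty | orders.id | orders.code
40 | 1 | 1 | 7 | X1
8 | 50 | 50 | 1 | Y2
70 | 4 | 4 | 7 | Y1
70 | 4 | 4 | 2 | Y1
After WHERE (2 rows):
depts.id | depts.qty | orders.qty | orders.id | orders.code
70 | 4 | 4 | 7 | Y1
70 | 4 | 4 | 2 | Y1
After SELECT (2 rows):
depts.qty | depts.id
4 | 70
4 | 70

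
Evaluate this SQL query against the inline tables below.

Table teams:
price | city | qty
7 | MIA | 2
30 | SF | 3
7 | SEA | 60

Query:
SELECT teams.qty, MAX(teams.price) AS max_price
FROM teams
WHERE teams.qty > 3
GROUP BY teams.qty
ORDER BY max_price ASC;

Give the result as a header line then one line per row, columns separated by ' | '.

== RESULT ==
teams.qty | max_price
60 | 7

Derivation:
After WHERE (1 rows):
teams.price | teams.city | teams.qty
7 | SEA | 60
After GROUP BY (1 rows):
teams.qty | max_price
60 | 7
After ORDER BY (1 rows):
teams.qty | max_price
60 | 7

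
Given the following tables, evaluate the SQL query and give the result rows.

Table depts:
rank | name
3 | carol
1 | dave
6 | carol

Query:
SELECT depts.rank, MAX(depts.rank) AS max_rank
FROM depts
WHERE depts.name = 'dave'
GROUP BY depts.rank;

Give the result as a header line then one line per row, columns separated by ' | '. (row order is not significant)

== RESULT ==
depts.rank | max_rank
1 | 1

Derivation:
After WHERE (1 rows):
depts.rank | depts.name
1 | dave
After GROUP BY (1 rows):
depts.rank | max_rank
1 | 1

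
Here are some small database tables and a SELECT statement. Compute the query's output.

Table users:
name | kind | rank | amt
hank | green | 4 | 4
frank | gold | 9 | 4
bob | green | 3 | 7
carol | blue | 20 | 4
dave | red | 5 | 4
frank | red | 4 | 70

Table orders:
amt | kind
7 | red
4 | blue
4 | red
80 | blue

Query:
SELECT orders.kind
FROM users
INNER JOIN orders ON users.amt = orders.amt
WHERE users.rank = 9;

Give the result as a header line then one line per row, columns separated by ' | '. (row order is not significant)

After JOIN orders (9 rows):
users.name | users.kind | users.rank | users.amt | orders.amt | orders.kind
hank | green | 4 | 4 | 4 | blue
hank | green | 4 | 4 | 4 | red
frank | gold | 9 | 4 | 4 | blue
frank | gold | 9 | 4 | 4 | red
bob | green | 3 | 7 | 7 | red
carol | blue | 20 | 4 | 4 | blue
carol | blue | 20 | 4 | 4 | red
dave | red | 5 | 4 | 4 | blue
dave | red | 5 | 4 | 4 | red
After WHERE (2 rows):
users.name | users.kind | users.rank | users.amt | orders.amt | orders.kind
frank | gold | 9 | 4 | 4 | blue
frank | gold | 9 | 4 | 4 | red
After SELECT (2 rows):
orders.kind
blue
red

== RESULT ==
orders.kind
blue
red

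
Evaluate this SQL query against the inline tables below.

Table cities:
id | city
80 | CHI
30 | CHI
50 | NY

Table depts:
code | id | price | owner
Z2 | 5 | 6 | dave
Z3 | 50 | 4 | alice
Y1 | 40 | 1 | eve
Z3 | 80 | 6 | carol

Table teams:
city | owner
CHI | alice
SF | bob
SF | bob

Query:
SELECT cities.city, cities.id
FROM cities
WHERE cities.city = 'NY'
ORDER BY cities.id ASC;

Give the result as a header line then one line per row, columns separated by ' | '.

== RESULT ==
cities.city | cities.id
NY | 50

Derivation:
After WHERE (1 rows):
cities.id | cities.city
50 | NY
After SELECT (1 rows):
cities.city | cities.id
NY | 50
After ORDER BY (1 rows):
cities.city | cities.id
NY | 50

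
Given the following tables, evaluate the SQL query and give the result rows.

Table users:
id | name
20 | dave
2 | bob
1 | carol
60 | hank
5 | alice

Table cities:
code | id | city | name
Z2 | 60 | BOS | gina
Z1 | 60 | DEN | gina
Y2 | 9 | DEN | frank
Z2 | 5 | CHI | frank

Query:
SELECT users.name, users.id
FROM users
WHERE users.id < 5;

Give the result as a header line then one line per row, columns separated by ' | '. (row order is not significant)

After WHERE (2 rows):
users.id | users.name
2 | bob
1 | carol
After SELECT (2 rows):
users.name | users.id
bob | 2
carol | 1

== RESULT ==
users.name | users.id
bob | 2
carol | 1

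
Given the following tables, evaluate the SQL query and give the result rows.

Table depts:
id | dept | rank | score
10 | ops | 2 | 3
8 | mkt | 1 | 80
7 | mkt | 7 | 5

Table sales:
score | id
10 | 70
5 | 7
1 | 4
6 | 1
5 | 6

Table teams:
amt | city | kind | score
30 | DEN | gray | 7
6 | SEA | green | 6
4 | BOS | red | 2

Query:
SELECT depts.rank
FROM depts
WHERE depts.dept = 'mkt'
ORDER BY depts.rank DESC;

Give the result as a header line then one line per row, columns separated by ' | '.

After WHERE (2 rows):
depts.id | depts.dept | depts.rank | depts.score
8 | mkt | 1 | 80
7 | mkt | 7 | 5
After SELECT (2 rows):
depts.rank
1
7
After ORDER BY (2 rows):
depts.rank
7
1

== RESULT ==
depts.rank
7
1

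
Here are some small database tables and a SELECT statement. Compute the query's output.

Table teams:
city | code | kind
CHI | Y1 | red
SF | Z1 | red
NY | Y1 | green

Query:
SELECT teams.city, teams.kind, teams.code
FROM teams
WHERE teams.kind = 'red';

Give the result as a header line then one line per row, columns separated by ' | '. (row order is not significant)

== RESULT ==
teams.city | teams.kind | teams.code
CHI | red | Y1
SF | red | Z1

Derivation:
After WHERE (2 rows):
teams.city | teams.code | teams.kind
CHI | Y1 | red
SF | Z1 | red
After SELECT (2 rows):
teams.city | teams.kind | teams.code
CHI | red | Y1
SF | red | Z1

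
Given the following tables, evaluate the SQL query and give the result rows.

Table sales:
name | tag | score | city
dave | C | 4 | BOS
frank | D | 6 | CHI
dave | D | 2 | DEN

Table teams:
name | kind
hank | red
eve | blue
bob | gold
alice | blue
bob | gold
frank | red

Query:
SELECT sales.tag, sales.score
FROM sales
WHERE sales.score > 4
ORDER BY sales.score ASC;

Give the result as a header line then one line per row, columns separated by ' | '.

After WHERE (1 rows):
sales.name | sales.tag | sales.score | sales.city
frank | D | 6 | CHI
After SELECT (1 rows):
sales.tag | sales.score
D | 6
After ORDER BY (1 rows):
sales.tag | sales.score
D | 6

== RESULT ==
sales.tag | sales.score
D | 6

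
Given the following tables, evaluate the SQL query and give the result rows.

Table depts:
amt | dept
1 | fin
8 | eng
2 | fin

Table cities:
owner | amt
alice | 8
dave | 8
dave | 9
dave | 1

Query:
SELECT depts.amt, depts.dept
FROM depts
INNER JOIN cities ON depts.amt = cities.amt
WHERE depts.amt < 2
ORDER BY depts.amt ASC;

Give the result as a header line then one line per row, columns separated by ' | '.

== RESULT ==
depts.amt | depts.dept
1 | fin

Derivation:
After JOIN cities (3 rows):
depts.amt | depts.dept | cities.owner | cities.amt
1 | fin | dave | 1
8 | eng | alice | 8
8 | eng | dave | 8
After WHERE (1 rows):
depts.amt | depts.dept | cities.owner | cities.amt
1 | fin | dave | 1
After SELECT (1 rows):
depts.amt | depts.dept
1 | fin
After ORDER BY (1 rows):
depts.amt | depts.dept
1 | fin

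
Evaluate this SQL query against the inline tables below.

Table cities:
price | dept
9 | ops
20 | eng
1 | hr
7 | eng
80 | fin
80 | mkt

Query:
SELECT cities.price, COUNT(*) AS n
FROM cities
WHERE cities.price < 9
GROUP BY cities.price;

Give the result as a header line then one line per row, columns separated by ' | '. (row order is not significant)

After WHERE (2 rows):
cities.price | cities.dept
1 | hr
7 | eng
After GROUP BY (2 rows):
cities.price | n
1 | 1
7 | 1

== RESULT ==
cities.price | n
1 | 1
7 | 1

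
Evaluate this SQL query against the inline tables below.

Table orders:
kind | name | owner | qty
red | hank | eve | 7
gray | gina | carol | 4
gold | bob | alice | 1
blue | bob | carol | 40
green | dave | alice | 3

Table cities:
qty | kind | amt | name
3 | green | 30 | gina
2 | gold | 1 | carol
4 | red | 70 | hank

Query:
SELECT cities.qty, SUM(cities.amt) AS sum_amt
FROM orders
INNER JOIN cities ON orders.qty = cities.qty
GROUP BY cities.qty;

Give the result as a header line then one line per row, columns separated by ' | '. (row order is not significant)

After JOIN cities (2 rows):
orders.kind | orders.name | orders.owner | orders.qty | cities.qty | cities.kind | cities.amt | cities.name
gray | gina | carol | 4 | 4 | red | 70 | hank
green | dave | alice | 3 | 3 | green | 30 | gina
After GROUP BY (2 rows):
cities.qty | sum_amt
4 | 70
3 | 30

== RESULT ==
cities.qty | sum_amt
4 | 70
3 | 30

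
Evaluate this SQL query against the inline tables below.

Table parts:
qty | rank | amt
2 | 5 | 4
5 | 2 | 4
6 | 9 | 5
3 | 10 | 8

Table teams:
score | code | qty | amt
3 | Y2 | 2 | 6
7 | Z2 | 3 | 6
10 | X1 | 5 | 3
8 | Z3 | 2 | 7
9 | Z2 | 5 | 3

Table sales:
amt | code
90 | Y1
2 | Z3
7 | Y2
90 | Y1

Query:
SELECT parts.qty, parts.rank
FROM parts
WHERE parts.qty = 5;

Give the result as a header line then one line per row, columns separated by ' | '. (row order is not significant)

== RESULT ==
parts.qty | parts.rank
5 | 2

Derivation:
After WHERE (1 rows):
parts.qty | parts.rank | parts.amt
5 | 2 | 4
After SELECT (1 rows):
parts.qty | parts.rank
5 | 2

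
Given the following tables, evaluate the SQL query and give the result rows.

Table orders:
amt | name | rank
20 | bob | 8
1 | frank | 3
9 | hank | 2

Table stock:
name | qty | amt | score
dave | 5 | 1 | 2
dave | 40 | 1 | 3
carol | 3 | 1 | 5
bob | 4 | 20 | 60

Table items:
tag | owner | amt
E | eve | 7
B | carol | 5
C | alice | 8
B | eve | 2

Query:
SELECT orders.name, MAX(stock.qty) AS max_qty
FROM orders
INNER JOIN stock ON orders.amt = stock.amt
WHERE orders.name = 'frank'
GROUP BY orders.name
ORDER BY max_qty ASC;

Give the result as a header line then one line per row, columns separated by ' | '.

== RESULT ==
orders.name | max_qty
frank | 40

Derivation:
After JOIN stock (4 rows):
orders.amt | orders.name | orders.rank | stock.name | stock.qty | stock.amt | stock.score
20 | bob | 8 | bob | 4 | 20 | 60
1 | frank | 3 | dave | 5 | 1 | 2
1 | frank | 3 | dave | 40 | 1 | 3
1 | frank | 3 | carol | 3 | 1 | 5
After WHERE (3 rows):
orders.amt | orders.name | orders.rank | stock.name | stock.qty | stock.amt | stock.score
1 | frank | 3 | dave | 5 | 1 | 2
1 | frank | 3 | dave | 40 | 1 | 3
1 | frank | 3 | carol | 3 | 1 | 5
After GROUP BY (1 rows):
orders.name | max_qty
frank | 40
After ORDER BY (1 rows):
orders.name | max_qty
frank | 40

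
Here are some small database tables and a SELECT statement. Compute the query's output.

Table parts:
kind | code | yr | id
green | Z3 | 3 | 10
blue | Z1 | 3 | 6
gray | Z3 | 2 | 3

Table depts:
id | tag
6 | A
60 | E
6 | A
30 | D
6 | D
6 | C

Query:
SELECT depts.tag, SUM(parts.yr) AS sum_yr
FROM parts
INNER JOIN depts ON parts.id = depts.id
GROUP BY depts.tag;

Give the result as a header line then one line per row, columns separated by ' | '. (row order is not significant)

After JOIN depts (4 rows):
parts.kind | parts.code | parts.yr | parts.id | depts.id | depts.tag
blue | Z1 | 3 | 6 | 6 | A
blue | Z1 | 3 | 6 | 6 | A
blue | Z1 | 3 | 6 | 6 | D
blue | Z1 | 3 | 6 | 6 | C
After GROUP BY (3 rows):
depts.tag | sum_yr
A | 6
D | 3
C | 3

== RESULT ==
depts.tag | sum_yr
A | 6
D | 3
C | 3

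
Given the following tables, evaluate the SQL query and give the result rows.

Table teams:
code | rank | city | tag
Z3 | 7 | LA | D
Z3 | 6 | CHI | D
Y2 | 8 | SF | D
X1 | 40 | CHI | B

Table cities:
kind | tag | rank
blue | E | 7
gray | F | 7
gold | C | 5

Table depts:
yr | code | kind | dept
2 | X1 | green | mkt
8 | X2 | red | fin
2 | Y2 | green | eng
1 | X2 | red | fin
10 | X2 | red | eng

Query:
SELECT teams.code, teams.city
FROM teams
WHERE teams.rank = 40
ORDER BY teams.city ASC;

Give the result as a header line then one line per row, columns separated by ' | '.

== RESULT ==
teams.code | teams.city
X1 | CHI

Derivation:
After WHERE (1 rows):
teams.code | teams.rank | teams.city | teams.tag
X1 | 40 | CHI | B
After SELECT (1 rows):
teams.code | teams.city
X1 | CHI
After ORDER BY (1 rows):
teams.code | teams.city
X1 | CHI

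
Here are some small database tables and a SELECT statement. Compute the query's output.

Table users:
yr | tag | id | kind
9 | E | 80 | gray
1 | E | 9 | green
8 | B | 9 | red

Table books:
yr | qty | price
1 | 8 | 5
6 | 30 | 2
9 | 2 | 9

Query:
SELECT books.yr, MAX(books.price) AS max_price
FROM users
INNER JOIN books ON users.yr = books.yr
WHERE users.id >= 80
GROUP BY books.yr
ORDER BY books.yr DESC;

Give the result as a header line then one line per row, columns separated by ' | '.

== RESULT ==
books.yr | max_price
9 | 9

Derivation:
After JOIN books (2 rows):
users.yr | users.tag | users.id | users.kind | books.yr | books.qty | books.price
9 | E | 80 | gray | 9 | 2 | 9
1 | E | 9 | green | 1 | 8 | 5
After WHERE (1 rows):
users.yr | users.tag | users.id | users.kind | books.yr | books.qty | books.price
9 | E | 80 | gray | 9 | 2 | 9
After GROUP BY (1 rows):
books.yr | max_price
9 | 9
After ORDER BY (1 rows):
books.yr | max_price
9 | 9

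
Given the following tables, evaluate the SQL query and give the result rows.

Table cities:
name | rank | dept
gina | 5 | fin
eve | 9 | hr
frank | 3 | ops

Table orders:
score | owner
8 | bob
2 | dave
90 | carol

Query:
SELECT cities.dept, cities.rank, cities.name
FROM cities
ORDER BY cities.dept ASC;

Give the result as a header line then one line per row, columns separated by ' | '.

After SELECT (3 rows):
cities.dept | cities.rank | cities.name
fin | 5 | gina
hr | 9 | eve
ops | 3 | frank
After ORDER BY (3 rows):
cities.dept | cities.rank | cities.name
fin | 5 | gina
hr | 9 | eve
ops | 3 | frank

== RESULT ==
cities.dept | cities.rank | cities.name
fin | 5 | gina
hr | 9 | eve
ops | 3 | frank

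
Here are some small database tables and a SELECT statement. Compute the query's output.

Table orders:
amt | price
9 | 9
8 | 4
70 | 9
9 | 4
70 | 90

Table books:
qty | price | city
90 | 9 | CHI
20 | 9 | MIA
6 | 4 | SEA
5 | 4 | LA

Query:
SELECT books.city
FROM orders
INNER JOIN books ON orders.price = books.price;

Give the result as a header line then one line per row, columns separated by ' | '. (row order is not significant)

After JOIN books (8 rows):
orders.amt | orders.price | books.qty | books.price | books.city
9 | 9 | 90 | 9 | CHI
9 | 9 | 20 | 9 | MIA
8 | 4 | 6 | 4 | SEA
8 | 4 | 5 | 4 | LA
70 | 9 | 90 | 9 | CHI
70 | 9 | 20 | 9 | MIA
9 | 4 | 6 | 4 | SEA
9 | 4 | 5 | 4 | LA
After SELECT (8 rows):
books.city
CHI
MIA
SEA
LA
CHI
MIA
SEA
LA

== RESULT ==
books.city
CHI
MIA
SEA
LA
CHI
MIA
SEA
LA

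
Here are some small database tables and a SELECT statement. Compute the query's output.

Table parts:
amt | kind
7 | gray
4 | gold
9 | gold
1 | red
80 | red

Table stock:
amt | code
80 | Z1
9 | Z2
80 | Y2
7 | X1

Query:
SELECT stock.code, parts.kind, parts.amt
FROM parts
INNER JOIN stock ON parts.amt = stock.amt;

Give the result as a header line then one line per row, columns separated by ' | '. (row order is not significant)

After JOIN stock (4 rows):
parts.amt | parts.kind | stock.amt | stock.code
7 | gray | 7 | X1
9 | gold | 9 | Z2
80 | red | 80 | Z1
80 | red | 80 | Y2
After SELECT (4 rows):
stock.code | parts.kind | parts.amt
X1 | gray | 7
Z2 | gold | 9
Z1 | red | 80
Y2 | red | 80

== RESULT ==
stock.code | parts.kind | parts.amt
X1 | gray | 7
Z2 | gold | 9
Z1 | red | 80
Y2 | red | 80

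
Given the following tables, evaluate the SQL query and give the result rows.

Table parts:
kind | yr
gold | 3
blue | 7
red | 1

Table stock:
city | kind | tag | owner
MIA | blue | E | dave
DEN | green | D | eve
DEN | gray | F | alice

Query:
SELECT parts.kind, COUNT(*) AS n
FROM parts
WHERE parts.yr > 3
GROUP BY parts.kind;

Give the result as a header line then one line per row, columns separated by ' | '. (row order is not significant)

After WHERE (1 rows):
parts.kind | parts.yr
blue | 7
After GROUP BY (1 rows):
parts.kind | n
blue | 1

== RESULT ==
parts.kind | n
blue | 1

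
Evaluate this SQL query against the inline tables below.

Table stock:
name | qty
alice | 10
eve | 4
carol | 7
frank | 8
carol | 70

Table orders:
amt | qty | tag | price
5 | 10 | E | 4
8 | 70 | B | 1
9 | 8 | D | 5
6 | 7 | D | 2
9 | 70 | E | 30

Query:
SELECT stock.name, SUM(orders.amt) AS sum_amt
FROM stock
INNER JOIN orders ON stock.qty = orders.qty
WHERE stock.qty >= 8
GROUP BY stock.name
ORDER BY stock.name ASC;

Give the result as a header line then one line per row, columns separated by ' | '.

== RESULT ==
stock.name | sum_amt
alice | 5
carol | 17
frank | 9

Derivation:
After JOIN orders (5 rows):
stock.name | stock.qty | orders.amt | orders.qty | orders.tag | orders.price
alice | 10 | 5 | 10 | E | 4
carol | 7 | 6 | 7 | D | 2
frank | 8 | 9 | 8 | D | 5
carol | 70 | 8 | 70 | B | 1
carol | 70 | 9 | 70 | E | 30
After WHERE (4 rows):
stock.name | stock.qty | orders.amt | orders.qty | orders.tag | orders.price
alice | 10 | 5 | 10 | E | 4
frank | 8 | 9 | 8 | D | 5
carol | 70 | 8 | 70 | B | 1
carol | 70 | 9 | 70 | E | 30
After GROUP BY (3 rows):
stock.name | sum_amt
alice | 5
frank | 9
carol | 17
After ORDER BY (3 rows):
stock.name | sum_amt
alice | 5
carol | 17
frank | 9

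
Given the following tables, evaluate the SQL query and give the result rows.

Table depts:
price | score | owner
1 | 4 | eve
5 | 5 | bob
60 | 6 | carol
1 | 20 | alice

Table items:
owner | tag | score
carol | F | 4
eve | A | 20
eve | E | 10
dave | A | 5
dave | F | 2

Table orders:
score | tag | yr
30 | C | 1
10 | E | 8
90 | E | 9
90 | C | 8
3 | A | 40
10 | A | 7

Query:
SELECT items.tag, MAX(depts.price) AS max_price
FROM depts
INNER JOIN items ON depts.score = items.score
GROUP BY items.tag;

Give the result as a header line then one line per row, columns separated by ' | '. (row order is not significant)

== RESULT ==
items.tag | max_price
F | 1
A | 5

Derivation:
After JOIN items (3 rows):
depts.price | depts.score | depts.owner | items.owner | items.tag | items.score
1 | 4 | eve | carol | F | 4
5 | 5 | bob | dave | A | 5
1 | 20 | alice | eve | A | 20
After GROUP BY (2 rows):
items.tag | max_price
F | 1
A | 5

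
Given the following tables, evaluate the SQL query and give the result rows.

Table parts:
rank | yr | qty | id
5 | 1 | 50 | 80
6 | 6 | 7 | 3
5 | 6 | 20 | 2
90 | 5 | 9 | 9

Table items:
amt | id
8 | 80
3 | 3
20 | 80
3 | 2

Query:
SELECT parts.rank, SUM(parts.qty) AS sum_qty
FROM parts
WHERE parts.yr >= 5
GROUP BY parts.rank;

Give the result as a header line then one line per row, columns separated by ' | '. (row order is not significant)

After WHERE (3 rows):
parts.rank | parts.yr | parts.qty | parts.id
6 | 6 | 7 | 3
5 | 6 | 20 | 2
90 | 5 | 9 | 9
After GROUP BY (3 rows):
parts.rank | sum_qty
6 | 7
5 | 20
90 | 9

== RESULT ==
parts.rank | sum_qty
6 | 7
5 | 20
90 | 9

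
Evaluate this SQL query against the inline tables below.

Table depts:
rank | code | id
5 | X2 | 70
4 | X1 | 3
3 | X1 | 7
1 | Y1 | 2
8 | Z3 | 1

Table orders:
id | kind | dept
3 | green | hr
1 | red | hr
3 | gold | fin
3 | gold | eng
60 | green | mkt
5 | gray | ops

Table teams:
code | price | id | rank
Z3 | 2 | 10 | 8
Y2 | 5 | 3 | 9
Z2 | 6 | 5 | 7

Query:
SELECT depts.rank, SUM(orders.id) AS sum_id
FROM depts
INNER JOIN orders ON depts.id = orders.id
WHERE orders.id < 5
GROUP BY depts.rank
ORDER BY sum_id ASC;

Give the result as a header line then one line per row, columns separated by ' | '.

== RESULT ==
depts.rank | sum_id
8 | 1
4 | 9

Derivation:
After JOIN orders (4 rows):
depts.rank | depts.code | depts.id | orders.id | orders.kind | orders.dept
4 | X1 | 3 | 3 | green | hr
4 | X1 | 3 | 3 | gold | fin
4 | X1 | 3 | 3 | gold | eng
8 | Z3 | 1 | 1 | red | hr
After WHERE (4 rows):
depts.rank | depts.code | depts.id | orders.id | orders.kind | orders.dept
4 | X1 | 3 | 3 | green | hr
4 | X1 | 3 | 3 | gold | fin
4 | X1 | 3 | 3 | gold | eng
8 | Z3 | 1 | 1 | red | hr
After GROUP BY (2 rows):
depts.rank | sum_id
4 | 9
8 | 1
After ORDER BY (2 rows):
depts.rank | sum_id
8 | 1
4 | 9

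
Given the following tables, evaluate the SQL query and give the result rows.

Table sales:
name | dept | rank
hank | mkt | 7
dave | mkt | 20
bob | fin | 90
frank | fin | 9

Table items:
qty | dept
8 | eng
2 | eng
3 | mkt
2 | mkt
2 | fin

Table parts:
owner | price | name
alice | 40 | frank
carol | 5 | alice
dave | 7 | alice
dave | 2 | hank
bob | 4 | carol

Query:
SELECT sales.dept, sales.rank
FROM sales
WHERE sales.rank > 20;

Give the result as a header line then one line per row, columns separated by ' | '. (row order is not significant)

After WHERE (1 rows):
sales.name | sales.dept | sales.rank
bob | fin | 90
After SELECT (1 rows):
sales.dept | sales.rank
fin | 90

== RESULT ==
sales.dept | sales.rank
fin | 90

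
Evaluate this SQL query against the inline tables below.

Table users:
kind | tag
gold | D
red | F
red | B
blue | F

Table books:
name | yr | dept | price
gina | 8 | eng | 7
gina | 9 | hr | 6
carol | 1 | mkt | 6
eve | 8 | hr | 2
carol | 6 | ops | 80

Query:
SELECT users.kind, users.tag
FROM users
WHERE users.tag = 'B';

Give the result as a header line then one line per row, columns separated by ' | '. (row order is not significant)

== RESULT ==
users.kind | users.tag
red | B

Derivation:
After WHERE (1 rows):
users.kind | users.tag
red | B
After SELECT (1 rows):
users.kind | users.tag
red | B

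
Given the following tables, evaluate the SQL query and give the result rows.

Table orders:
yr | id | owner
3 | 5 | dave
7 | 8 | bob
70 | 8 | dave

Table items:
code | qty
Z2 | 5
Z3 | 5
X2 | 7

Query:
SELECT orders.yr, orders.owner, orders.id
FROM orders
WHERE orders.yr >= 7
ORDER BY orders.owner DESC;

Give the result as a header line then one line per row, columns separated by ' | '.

== RESULT ==
orders.yr | orders.owner | orders.id
70 | dave | 8
7 | bob | 8

Derivation:
After WHERE (2 rows):
orders.yr | orders.id | orders.owner
7 | 8 | bob
70 | 8 | dave
After SELECT (2 rows):
orders.yr | orders.owner | orders.id
7 | bob | 8
70 | dave | 8
After ORDER BY (2 rows):
orders.yr | orders.owner | orders.id
70 | dave | 8
7 | bob | 8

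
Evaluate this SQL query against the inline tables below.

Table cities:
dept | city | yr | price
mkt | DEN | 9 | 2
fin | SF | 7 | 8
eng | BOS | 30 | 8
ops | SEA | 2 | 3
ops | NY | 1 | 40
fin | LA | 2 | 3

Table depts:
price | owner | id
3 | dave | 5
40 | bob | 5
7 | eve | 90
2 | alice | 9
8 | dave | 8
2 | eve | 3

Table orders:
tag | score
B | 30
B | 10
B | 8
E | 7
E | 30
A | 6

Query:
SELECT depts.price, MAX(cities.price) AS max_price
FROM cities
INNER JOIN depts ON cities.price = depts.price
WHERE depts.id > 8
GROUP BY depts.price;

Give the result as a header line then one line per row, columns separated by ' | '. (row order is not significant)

After JOIN depts (7 rows):
cities.dept | cities.city | cities.yr | cities.price | depts.price | depts.owner | depts.id
mkt | DEN | 9 | 2 | 2 | alice | 9
mkt | DEN | 9 | 2 | 2 | eve | 3
fin | SF | 7 | 8 | 8 | dave | 8
eng | BOS | 30 | 8 | 8 | dave | 8
ops | SEA | 2 | 3 | 3 | dave | 5
ops | NY | 1 | 40 | 40 | bob | 5
fin | LA | 2 | 3 | 3 | dave | 5
After WHERE (1 rows):
cities.dept | cities.city | cities.yr | cities.price | depts.price | depts.owner | depts.id
mkt | DEN | 9 | 2 | 2 | alice | 9
After GROUP BY (1 rows):
depts.price | max_price
2 | 2

== RESULT ==
depts.price | max_price
2 | 2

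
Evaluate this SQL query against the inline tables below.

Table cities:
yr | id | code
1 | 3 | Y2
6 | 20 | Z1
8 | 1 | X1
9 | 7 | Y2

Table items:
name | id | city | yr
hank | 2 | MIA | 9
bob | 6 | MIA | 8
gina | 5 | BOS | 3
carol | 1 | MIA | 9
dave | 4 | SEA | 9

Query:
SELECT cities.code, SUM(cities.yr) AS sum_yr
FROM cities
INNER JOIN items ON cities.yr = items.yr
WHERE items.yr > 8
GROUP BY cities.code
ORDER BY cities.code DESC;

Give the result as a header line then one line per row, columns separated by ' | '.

After JOIN items (4 rows):
cities.yr | cities.id | cities.code | items.name | items.id | items.city | items.yr
8 | 1 | X1 | bob | 6 | MIA | 8
9 | 7 | Y2 | hank | 2 | MIA | 9
9 | 7 | Y2 | carol | 1 | MIA | 9
9 | 7 | Y2 | dave | 4 | SEA | 9
After WHERE (3 rows):
cities.yr | cities.id | cities.code | items.name | items.id | items.city | items.yr
9 | 7 | Y2 | hank | 2 | MIA | 9
9 | 7 | Y2 | carol | 1 | MIA | 9
9 | 7 | Y2 | dave | 4 | SEA | 9
After GROUP BY (1 rows):
cities.code | sum_yr
Y2 | 27
After ORDER BY (1 rows):
cities.code | sum_yr
Y2 | 27

== RESULT ==
cities.code | sum_yr
Y2 | 27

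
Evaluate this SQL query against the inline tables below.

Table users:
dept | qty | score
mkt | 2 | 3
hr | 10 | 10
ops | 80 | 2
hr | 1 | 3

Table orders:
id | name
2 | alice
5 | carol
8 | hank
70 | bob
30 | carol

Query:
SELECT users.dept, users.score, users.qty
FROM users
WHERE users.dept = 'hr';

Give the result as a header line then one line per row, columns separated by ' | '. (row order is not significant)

== RESULT ==
users.dept | users.score | users.qty
hr | 10 | 10
hr | 3 | 1

Derivation:
After WHERE (2 rows):
users.dept | users.qty | users.score
hr | 10 | 10
hr | 1 | 3
After SELECT (2 rows):
users.dept | users.score | users.qty
hr | 10 | 10
hr | 3 | 1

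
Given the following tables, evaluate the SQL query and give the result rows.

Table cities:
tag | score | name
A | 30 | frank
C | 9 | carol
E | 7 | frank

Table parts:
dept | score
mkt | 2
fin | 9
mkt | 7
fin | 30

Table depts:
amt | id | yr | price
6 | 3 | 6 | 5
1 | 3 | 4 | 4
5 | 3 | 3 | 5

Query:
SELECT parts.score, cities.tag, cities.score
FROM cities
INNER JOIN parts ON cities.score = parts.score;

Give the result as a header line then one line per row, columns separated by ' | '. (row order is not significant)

== RESULT ==
parts.score | cities.tag | cities.score
30 | A | 30
9 | C | 9
7 | E | 7

Derivation:
After JOIN parts (3 rows):
cities.tag | cities.score | cities.name | parts.dept | parts.score
A | 30 | frank | fin | 30
C | 9 | carol | fin | 9
E | 7 | frank | mkt | 7
After SELECT (3 rows):
parts.score | cities.tag | cities.score
30 | A | 30
9 | C | 9
7 | E | 7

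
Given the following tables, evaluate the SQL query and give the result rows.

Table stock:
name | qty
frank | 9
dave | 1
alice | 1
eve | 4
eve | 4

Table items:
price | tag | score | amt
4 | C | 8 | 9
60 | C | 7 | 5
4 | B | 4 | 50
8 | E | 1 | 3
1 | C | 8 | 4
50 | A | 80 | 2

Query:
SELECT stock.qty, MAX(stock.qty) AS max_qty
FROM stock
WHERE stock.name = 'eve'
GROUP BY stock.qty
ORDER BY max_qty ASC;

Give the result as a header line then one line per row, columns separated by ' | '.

== RESULT ==
stock.qty | max_qty
4 | 4

Derivation:
After WHERE (2 rows):
stock.name | stock.qty
eve | 4
eve | 4
After GROUP BY (1 rows):
stock.qty | max_qty
4 | 4
After ORDER BY (1 rows):
stock.qty | max_qty
4 | 4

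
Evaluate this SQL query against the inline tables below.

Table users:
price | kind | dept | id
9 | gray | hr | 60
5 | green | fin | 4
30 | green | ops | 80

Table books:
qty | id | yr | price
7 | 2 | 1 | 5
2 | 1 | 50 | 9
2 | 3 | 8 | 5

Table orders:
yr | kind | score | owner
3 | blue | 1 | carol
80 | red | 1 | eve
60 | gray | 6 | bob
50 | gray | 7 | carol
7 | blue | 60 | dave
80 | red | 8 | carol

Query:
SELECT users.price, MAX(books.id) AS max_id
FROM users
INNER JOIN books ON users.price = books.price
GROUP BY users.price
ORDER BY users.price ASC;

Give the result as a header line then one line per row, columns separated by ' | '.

After JOIN books (3 rows):
users.price | users.kind | users.dept | users.id | books.qty | books.id | books.yr | books.price
9 | gray | hr | 60 | 2 | 1 | 50 | 9
5 | green | fin | 4 | 7 | 2 | 1 | 5
5 | green | fin | 4 | 2 | 3 | 8 | 5
After GROUP BY (2 rows):
users.price | max_id
9 | 1
5 | 3
After ORDER BY (2 rows):
users.price | max_id
5 | 3
9 | 1

== RESULT ==
users.price | max_id
5 | 3
9 | 1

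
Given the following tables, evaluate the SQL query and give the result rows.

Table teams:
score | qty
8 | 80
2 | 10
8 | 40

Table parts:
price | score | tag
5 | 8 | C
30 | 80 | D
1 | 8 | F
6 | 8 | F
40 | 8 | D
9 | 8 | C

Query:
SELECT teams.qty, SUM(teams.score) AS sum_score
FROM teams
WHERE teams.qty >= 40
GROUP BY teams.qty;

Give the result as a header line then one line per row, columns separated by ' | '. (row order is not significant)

== RESULT ==
teams.qty | sum_score
80 | 8
40 | 8

Derivation:
After WHERE (2 rows):
teams.score | teams.qty
8 | 80
8 | 40
After GROUP BY (2 rows):
teams.qty | sum_score
80 | 8
40 | 8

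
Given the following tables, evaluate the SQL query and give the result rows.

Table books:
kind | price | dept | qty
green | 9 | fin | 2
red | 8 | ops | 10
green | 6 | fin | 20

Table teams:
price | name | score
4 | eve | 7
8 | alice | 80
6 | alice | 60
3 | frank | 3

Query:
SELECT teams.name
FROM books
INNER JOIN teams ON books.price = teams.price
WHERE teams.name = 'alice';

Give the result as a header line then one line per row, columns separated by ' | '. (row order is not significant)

After JOIN teams (2 rows):
books.kind | books.price | books.dept | books.qty | teams.price | teams.name | teams.score
red | 8 | ops | 10 | 8 | alice | 80
green | 6 | fin | 20 | 6 | alice | 60
After WHERE (2 rows):
books.kind | books.price | books.dept | books.qty | teams.price | teams.name | teams.score
red | 8 | ops | 10 | 8 | alice | 80
green | 6 | fin | 20 | 6 | alice | 60
After SELECT (2 rows):
teams.name
alice
alice

== RESULT ==
teams.name
alice
alice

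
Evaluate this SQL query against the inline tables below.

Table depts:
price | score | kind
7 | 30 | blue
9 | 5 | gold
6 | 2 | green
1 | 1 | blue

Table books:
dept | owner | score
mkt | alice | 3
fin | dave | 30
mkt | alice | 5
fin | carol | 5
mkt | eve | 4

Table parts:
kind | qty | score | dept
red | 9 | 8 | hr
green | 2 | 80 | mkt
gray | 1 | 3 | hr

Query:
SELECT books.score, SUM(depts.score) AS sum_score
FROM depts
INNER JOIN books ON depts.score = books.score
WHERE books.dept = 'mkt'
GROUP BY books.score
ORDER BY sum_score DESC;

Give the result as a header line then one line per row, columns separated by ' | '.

After JOIN books (3 rows):
depts.price | depts.score | depts.kind | books.dept | books.owner | books.score
7 | 30 | blue | fin | dave | 30
9 | 5 | gold | mkt | alice | 5
9 | 5 | gold | fin | carol | 5
After WHERE (1 rows):
depts.price | depts.score | depts.kind | books.dept | books.owner | books.score
9 | 5 | gold | mkt | alice | 5
After GROUP BY (1 rows):
books.score | sum_score
5 | 5
After ORDER BY (1 rows):
books.score | sum_score
5 | 5

== RESULT ==
books.score | sum_score
5 | 5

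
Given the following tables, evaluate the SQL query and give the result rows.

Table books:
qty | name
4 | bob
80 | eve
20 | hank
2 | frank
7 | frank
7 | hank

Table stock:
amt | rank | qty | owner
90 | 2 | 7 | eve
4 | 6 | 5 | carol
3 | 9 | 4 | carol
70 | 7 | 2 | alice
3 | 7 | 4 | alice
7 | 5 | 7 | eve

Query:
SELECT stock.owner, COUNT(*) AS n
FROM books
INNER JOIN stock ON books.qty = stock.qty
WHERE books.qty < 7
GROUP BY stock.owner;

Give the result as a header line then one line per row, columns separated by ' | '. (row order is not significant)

After JOIN stock (7 rows):
books.qty | books.name | stock.amt | stock.rank | stock.qty | stock.owner
4 | bob | 3 | 9 | 4 | carol
4 | bob | 3 | 7 | 4 | alice
2 | frank | 70 | 7 | 2 | alice
7 | frank | 90 | 2 | 7 | eve
7 | frank | 7 | 5 | 7 | eve
7 | hank | 90 | 2 | 7 | eve
7 | hank | 7 | 5 | 7 | eve
After WHERE (3 rows):
books.qty | books.name | stock.amt | stock.rank | stock.qty | stock.owner
4 | bob | 3 | 9 | 4 | carol
4 | bob | 3 | 7 | 4 | alice
2 | frank | 70 | 7 | 2 | alice
After GROUP BY (2 rows):
stock.owner | n
carol | 1
alice | 2

== RESULT ==
stock.owner | n
carol | 1
alice | 2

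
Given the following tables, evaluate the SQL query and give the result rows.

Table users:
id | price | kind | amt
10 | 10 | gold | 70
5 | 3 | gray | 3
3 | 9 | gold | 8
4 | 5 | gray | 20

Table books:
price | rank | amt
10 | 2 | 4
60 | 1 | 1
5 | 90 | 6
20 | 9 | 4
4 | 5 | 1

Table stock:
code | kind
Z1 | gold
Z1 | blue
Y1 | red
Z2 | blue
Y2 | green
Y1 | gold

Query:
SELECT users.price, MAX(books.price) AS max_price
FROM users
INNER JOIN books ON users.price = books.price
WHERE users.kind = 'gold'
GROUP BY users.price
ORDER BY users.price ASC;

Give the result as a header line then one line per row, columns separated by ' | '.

After JOIN books (2 rows):
users.id | users.price | users.kind | users.amt | books.price | books.rank | books.amt
10 | 10 | gold | 70 | 10 | 2 | 4
4 | 5 | gray | 20 | 5 | 90 | 6
After WHERE (1 rows):
users.id | users.price | users.kind | users.amt | books.price | books.rank | books.amt
10 | 10 | gold | 70 | 10 | 2 | 4
After GROUP BY (1 rows):
users.price | max_price
10 | 10
After ORDER BY (1 rows):
users.price | max_price
10 | 10

== RESULT ==
users.price | max_price
10 | 10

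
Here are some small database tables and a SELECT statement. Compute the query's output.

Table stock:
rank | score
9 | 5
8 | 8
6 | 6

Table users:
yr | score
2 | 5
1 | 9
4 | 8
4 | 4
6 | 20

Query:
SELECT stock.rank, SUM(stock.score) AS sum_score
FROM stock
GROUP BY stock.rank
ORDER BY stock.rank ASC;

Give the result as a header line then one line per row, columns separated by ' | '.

After GROUP BY (3 rows):
stock.rank | sum_score
9 | 5
8 | 8
6 | 6
After ORDER BY (3 rows):
stock.rank | sum_score
6 | 6
8 | 8
9 | 5

== RESULT ==
stock.rank | sum_score
6 | 6
8 | 8
9 | 5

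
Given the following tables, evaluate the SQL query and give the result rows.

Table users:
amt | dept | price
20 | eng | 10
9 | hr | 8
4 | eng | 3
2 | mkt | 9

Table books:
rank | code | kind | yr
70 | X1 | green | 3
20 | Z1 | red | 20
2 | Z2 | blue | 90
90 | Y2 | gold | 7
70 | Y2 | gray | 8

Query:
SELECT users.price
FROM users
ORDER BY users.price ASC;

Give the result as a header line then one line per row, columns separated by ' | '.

== RESULT ==
users.price
3
8
9
10

Derivation:
After SELECT (4 rows):
users.price
10
8
3
9
After ORDER BY (4 rows):
users.price
3
8
9
10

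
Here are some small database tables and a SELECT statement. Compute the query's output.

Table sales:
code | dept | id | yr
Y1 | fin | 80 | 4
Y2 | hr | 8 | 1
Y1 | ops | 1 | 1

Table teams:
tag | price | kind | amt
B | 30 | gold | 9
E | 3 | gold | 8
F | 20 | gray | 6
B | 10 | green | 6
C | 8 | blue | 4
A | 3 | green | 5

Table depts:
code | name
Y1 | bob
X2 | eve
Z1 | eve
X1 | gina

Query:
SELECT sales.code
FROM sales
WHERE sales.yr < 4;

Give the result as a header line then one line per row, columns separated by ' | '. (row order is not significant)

== RESULT ==
sales.code
Y2
Y1

Derivation:
After WHERE (2 rows):
sales.code | sales.dept | sales.id | sales.yr
Y2 | hr | 8 | 1
Y1 | ops | 1 | 1
After SELECT (2 rows):
sales.code
Y2
Y1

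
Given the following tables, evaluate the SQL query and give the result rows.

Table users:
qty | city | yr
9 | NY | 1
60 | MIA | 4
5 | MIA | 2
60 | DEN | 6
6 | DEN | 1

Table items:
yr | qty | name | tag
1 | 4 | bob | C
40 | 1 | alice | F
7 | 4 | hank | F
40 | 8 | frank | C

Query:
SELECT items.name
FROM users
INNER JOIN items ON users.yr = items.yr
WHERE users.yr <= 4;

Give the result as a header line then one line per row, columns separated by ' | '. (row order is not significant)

== RESULT ==
items.name
bob
bob

Derivation:
After JOIN items (2 rows):
users.qty | users.city | users.yr | items.yr | items.qty | items.name | items.tag
9 | NY | 1 | 1 | 4 | bob | C
6 | DEN | 1 | 1 | 4 | bob | C
After WHERE (2 rows):
users.qty | users.city | users.yr | items.yr | items.qty | items.name | items.tag
9 | NY | 1 | 1 | 4 | bob | C
6 | DEN | 1 | 1 | 4 | bob | C
After SELECT (2 rows):
items.name
bob
bob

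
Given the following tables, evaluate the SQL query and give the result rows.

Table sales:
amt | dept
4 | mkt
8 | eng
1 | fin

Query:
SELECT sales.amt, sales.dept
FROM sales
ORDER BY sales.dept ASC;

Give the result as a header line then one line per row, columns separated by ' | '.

After SELECT (3 rows):
sales.amt | sales.dept
4 | mkt
8 | eng
1 | fin
After ORDER BY (3 rows):
sales.amt | sales.dept
8 | eng
1 | fin
4 | mkt

== RESULT ==
sales.amt | sales.dept
8 | eng
1 | fin
4 | mkt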